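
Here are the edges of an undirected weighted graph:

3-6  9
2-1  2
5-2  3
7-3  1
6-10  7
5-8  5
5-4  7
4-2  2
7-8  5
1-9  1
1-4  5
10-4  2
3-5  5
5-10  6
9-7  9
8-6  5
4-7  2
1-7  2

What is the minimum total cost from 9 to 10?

7

Settle nodes by increasing distance from 9:
9: 0
1: 1  (via 9)
2: 3  (via 1)
7: 3  (via 1)
3: 4  (via 7)
4: 5  (via 2)
5: 6  (via 2)
10: 7  (via 4)
Shortest route: 9–1–2–4–10 = 7.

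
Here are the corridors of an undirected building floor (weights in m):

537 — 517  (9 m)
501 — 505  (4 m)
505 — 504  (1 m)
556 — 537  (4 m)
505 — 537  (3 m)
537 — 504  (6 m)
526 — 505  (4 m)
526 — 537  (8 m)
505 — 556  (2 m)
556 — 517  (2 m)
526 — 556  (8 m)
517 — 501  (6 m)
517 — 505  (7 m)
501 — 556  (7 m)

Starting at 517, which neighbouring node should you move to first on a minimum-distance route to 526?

556

Enumerating some paths:
517 → 556 → 526: 2+8 = 10
517 → 556 → 505 → 526: 2+2+4 = 8
The minimum is 8 m via 517 → 556 → 505 → 526.
So from 517 the first move is to 556.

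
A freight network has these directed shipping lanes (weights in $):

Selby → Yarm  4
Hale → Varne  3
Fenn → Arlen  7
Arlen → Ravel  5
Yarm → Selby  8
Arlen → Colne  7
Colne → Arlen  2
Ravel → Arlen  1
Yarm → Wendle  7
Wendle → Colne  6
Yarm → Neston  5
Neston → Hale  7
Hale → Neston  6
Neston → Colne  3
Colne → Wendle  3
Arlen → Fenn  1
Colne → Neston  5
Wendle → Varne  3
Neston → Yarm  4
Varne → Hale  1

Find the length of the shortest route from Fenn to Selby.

$31

Enumerating some paths:
Fenn - Arlen - Colne - Neston - Yarm - Selby: 7+7+5+4+8 = 31
Fenn - Arlen - Colne - Wendle - Varne - Hale - Neston - Yarm - Selby: 7+7+3+3+1+6+4+8 = 39
Cheapest is Fenn - Arlen - Colne - Neston - Yarm - Selby at $31.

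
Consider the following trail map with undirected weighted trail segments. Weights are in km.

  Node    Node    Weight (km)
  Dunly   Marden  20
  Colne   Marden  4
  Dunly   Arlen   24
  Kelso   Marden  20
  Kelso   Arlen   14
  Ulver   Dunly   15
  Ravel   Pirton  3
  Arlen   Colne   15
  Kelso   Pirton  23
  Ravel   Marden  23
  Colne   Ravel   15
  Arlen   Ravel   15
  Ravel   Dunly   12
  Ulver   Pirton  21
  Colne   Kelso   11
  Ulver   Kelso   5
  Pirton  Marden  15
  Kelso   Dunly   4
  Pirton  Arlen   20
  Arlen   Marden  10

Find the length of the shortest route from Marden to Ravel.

Shortest distances from Marden:
Marden: 0
Colne: 4  (via Marden)
Arlen: 10  (via Marden)
Kelso: 15  (via Colne)
Pirton: 15  (via Marden)
Ravel: 18  (via Pirton)
Shortest route: Marden–Pirton–Ravel = 18 km.

18 km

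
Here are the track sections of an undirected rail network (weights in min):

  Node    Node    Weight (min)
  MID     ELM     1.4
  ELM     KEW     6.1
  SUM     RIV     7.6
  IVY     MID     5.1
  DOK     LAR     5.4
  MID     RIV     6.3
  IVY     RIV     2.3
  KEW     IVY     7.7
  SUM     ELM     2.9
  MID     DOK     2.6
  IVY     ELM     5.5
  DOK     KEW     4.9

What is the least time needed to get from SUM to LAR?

12.3 min

Shortest distances from SUM:
SUM: 0
ELM: 2.9  (via SUM)
MID: 4.3  (via ELM)
DOK: 6.9  (via MID)
RIV: 7.6  (via SUM)
IVY: 8.4  (via ELM)
KEW: 9  (via ELM)
LAR: 12.3  (via DOK)
Shortest route: SUM → ELM → MID → DOK → LAR = 12.3 min.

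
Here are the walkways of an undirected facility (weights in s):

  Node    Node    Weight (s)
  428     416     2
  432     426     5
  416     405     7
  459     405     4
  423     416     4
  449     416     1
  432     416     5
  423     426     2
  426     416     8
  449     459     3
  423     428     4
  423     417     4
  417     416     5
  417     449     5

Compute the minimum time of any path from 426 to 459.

10 s

Candidate routes:
426 → 423 → 417 → 449 → 459: 2+4+5+3 = 14
426 → 423 → 428 → 416 → 449 → 459: 2+4+2+1+3 = 12
426 → 416 → 449 → 459: 8+1+3 = 12
426 → 423 → 416 → 449 → 459: 2+4+1+3 = 10
The minimum is 10 s via 426 → 423 → 416 → 449 → 459.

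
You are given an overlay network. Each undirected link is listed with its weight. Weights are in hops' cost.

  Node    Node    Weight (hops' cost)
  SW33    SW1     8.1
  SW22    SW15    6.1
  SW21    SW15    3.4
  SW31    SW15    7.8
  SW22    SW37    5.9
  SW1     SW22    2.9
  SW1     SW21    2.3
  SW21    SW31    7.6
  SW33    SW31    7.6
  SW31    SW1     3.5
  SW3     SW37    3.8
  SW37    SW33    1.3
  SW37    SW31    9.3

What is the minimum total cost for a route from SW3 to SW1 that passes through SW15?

Shortest SW3→SW15: SW3 → SW37 → SW22 → SW15 = 15.8
Shortest SW15→SW1: SW15 → SW21 → SW1 = 5.7
Total via SW15: 15.8 + 5.7 = 21.5 hops' cost.

21.5 hops' cost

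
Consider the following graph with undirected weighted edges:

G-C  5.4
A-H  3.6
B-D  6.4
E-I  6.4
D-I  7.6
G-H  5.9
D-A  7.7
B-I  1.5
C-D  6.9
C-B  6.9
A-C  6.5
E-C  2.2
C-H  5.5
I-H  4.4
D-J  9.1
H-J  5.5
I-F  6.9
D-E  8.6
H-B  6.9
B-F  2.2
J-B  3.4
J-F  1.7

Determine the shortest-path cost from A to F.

Compare a few routes:
A → H → I → B → J → F: 3.6+4.4+1.5+3.4+1.7 = 14.6
A → H → B → F: 3.6+6.9+2.2 = 12.7
A → H → J → F: 3.6+5.5+1.7 = 10.8
A → H → I → B → F: 3.6+4.4+1.5+2.2 = 11.7
The minimum is 10.8 via A → H → J → F.

10.8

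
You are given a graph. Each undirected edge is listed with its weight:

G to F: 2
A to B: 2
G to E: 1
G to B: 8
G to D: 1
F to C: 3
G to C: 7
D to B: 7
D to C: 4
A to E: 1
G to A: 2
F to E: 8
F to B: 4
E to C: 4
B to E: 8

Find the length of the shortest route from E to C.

Compare a few routes:
E - G - F - C: 1+2+3 = 6
E - C: 4 = 4
E - G - D - C: 1+1+4 = 6
Cheapest is E - C at 4.

4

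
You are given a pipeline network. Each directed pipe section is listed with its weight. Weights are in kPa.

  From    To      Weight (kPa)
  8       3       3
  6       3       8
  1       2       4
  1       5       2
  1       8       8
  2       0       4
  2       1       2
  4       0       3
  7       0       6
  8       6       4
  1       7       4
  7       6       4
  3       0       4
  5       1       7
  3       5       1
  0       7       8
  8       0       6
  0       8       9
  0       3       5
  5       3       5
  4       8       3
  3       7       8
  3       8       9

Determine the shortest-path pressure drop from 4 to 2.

Settle nodes by increasing distance from 4:
4: 0
0: 3  (via 4)
8: 3  (via 4)
3: 6  (via 8)
5: 7  (via 3)
6: 7  (via 8)
7: 11  (via 0)
1: 14  (via 5)
2: 18  (via 1)
Shortest route: 4–8–3–5–1–2 = 18 kPa.

18 kPa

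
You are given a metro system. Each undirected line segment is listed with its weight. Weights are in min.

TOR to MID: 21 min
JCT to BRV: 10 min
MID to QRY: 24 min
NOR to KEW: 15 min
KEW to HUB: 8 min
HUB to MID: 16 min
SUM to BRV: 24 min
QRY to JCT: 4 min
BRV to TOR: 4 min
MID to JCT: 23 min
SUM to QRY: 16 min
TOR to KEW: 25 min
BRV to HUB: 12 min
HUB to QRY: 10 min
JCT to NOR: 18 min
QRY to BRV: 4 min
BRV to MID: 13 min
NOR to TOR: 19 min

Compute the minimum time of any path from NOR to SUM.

38 min

Running Dijkstra from NOR:
NOR: 0
KEW: 15  (via NOR)
JCT: 18  (via NOR)
TOR: 19  (via NOR)
QRY: 22  (via JCT)
HUB: 23  (via KEW)
BRV: 23  (via TOR)
MID: 36  (via BRV)
SUM: 38  (via QRY)
Shortest route: NOR → JCT → QRY → SUM = 38 min.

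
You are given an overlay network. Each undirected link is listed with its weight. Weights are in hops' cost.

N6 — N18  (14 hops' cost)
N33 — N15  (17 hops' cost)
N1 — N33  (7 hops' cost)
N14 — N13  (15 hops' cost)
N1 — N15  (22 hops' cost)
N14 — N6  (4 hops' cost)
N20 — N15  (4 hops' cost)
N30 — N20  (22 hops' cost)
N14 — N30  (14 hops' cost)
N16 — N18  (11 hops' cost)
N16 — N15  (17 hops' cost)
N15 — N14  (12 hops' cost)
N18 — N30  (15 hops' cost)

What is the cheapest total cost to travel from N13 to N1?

Running Dijkstra from N13:
N13: 0
N14: 15  (via N13)
N6: 19  (via N14)
N15: 27  (via N14)
N30: 29  (via N14)
N20: 31  (via N15)
N18: 33  (via N6)
N16: 44  (via N15)
N33: 44  (via N15)
N1: 49  (via N15)
Shortest route: N13 → N14 → N15 → N1 = 49 hops' cost.

49 hops' cost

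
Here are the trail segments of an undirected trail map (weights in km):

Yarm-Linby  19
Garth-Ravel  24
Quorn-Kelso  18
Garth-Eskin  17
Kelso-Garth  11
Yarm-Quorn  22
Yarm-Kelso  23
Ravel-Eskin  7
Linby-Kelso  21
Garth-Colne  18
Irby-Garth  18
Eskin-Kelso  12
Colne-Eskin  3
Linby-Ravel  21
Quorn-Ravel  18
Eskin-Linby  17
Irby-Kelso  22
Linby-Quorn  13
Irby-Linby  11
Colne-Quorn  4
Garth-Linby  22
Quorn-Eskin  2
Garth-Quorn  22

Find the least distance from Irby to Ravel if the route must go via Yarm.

Best Irby to Yarm: Irby–Linby–Yarm costing 30
Best Yarm to Ravel: Yarm–Quorn–Eskin–Ravel costing 31
Total via Yarm: 30 + 31 = 61 km.

61 km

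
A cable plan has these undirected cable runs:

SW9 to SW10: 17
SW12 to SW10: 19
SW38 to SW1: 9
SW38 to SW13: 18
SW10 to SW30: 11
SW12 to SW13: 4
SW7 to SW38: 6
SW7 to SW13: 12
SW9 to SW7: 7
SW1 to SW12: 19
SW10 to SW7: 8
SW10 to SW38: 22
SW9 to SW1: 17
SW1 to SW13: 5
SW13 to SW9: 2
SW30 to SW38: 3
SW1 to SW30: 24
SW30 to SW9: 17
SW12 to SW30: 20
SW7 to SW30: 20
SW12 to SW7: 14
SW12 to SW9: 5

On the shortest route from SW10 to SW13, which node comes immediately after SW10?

SW7

Compare a few routes:
SW10 → SW9 → SW13: 17+2 = 19
SW10 → SW7 → SW9 → SW13: 8+7+2 = 17
SW10 → SW12 → SW13: 19+4 = 23
SW10 → SW7 → SW13: 8+12 = 20
Cheapest is SW10 → SW7 → SW9 → SW13 at 17.
So from SW10 the first move is to SW7.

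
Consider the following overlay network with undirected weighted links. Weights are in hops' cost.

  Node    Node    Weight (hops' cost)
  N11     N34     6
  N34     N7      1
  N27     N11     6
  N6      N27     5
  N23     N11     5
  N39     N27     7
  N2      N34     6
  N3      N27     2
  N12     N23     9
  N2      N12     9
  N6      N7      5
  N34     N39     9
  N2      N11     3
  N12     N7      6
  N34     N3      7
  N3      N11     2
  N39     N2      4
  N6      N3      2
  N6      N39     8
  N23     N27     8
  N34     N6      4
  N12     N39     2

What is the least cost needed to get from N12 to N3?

11 hops' cost

Enumerating some paths:
N12–N39–N2–N11–N3: 2+4+3+2 = 11
N12–N39–N6–N3: 2+8+2 = 12
N12–N7–N6–N3: 6+5+2 = 13
The minimum is 11 hops' cost via N12–N39–N2–N11–N3.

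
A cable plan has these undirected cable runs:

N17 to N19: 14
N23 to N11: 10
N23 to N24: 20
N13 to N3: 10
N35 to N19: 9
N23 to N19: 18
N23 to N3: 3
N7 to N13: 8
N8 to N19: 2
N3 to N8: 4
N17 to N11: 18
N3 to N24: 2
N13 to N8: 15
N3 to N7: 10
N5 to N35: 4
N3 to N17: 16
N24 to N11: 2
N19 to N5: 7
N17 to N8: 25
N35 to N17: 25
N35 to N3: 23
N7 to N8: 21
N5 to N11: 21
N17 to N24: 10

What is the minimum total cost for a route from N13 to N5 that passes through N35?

29

Shortest N13→N35: N13–N3–N8–N19–N35 = 25
Best N35 to N5: N35–N5 costing 4
Total via N35: 25 + 4 = 29.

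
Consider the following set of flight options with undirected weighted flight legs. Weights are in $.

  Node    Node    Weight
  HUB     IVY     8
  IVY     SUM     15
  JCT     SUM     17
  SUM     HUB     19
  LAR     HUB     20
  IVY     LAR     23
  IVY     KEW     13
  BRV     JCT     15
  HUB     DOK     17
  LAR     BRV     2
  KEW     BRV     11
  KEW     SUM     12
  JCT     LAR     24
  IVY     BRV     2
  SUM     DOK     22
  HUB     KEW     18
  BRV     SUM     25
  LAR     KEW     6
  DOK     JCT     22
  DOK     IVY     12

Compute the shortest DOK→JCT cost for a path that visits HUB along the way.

Shortest DOK→HUB: DOK → HUB = 17
Shortest HUB→JCT: HUB → IVY → BRV → JCT = 25
Total via HUB: 17 + 25 = $42.

$42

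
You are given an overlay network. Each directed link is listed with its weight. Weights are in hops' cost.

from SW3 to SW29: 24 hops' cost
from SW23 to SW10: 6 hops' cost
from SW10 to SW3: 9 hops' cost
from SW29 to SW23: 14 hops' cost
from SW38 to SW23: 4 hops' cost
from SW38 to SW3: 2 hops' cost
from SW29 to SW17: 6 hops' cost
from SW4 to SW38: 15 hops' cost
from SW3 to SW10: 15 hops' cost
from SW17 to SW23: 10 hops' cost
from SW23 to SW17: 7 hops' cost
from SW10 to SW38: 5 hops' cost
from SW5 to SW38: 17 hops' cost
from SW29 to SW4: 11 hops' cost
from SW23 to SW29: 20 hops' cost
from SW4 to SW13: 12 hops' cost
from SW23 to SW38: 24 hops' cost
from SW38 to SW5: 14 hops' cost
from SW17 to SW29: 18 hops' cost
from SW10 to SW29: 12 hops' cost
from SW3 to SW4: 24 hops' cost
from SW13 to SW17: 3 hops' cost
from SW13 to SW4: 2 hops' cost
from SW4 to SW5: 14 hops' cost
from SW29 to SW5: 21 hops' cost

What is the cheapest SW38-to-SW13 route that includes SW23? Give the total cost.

45 hops' cost

Best SW38 to SW23: SW38–SW23 costing 4
Shortest SW23→SW13: SW23–SW10–SW29–SW4–SW13 = 41
Total via SW23: 4 + 41 = 45 hops' cost.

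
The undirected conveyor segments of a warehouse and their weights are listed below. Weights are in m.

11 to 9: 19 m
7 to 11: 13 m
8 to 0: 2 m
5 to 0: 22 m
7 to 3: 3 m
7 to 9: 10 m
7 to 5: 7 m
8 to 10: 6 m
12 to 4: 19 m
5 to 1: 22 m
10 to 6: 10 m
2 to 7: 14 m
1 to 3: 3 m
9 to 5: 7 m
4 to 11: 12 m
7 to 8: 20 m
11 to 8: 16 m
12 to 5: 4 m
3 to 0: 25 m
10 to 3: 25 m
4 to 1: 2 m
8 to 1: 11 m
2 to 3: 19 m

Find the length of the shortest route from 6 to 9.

43 m

Shortest distances from 6:
6: 0
10: 10  (via 6)
8: 16  (via 10)
0: 18  (via 8)
1: 27  (via 8)
4: 29  (via 1)
3: 30  (via 1)
11: 32  (via 8)
7: 33  (via 3)
5: 40  (via 0)
9: 43  (via 7)
Shortest route: 6 → 10 → 8 → 1 → 3 → 7 → 9 = 43 m.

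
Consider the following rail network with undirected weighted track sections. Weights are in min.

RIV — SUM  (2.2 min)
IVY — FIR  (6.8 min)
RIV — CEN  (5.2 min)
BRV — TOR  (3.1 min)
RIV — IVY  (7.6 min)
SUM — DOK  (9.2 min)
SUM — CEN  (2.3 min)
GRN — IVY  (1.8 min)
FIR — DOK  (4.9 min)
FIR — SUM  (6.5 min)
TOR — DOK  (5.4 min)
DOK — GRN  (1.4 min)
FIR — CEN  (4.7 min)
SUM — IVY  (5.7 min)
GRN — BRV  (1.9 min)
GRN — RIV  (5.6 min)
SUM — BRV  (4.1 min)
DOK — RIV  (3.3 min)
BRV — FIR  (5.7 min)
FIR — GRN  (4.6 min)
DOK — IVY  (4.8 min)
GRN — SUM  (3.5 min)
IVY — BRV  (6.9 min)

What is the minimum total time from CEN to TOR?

9.5 min

Enumerating some paths:
CEN–SUM–GRN–BRV–TOR: 2.3+3.5+1.9+3.1 = 10.8
CEN–SUM–BRV–TOR: 2.3+4.1+3.1 = 9.5
The minimum is 9.5 min via CEN–SUM–BRV–TOR.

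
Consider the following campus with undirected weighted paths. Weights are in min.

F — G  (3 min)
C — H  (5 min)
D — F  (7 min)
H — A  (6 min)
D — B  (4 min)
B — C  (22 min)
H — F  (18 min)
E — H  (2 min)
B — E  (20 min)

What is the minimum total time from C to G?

Enumerating some paths:
C - H - F - G: 5+18+3 = 26
C - B - D - F - G: 22+4+7+3 = 36
Cheapest is C - H - F - G at 26 min.

26 min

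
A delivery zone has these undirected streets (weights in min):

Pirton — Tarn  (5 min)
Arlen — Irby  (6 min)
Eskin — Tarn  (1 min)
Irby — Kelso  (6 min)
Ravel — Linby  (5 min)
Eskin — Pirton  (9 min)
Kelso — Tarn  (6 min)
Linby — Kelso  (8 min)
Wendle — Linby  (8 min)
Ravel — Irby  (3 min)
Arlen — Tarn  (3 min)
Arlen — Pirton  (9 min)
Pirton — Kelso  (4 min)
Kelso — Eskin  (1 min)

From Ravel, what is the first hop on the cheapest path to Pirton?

Candidate routes:
Ravel–Irby–Kelso–Eskin–Tarn–Pirton: 3+6+1+1+5 = 16
Ravel–Irby–Kelso–Pirton: 3+6+4 = 13
The minimum is 13 min via Ravel–Irby–Kelso–Pirton.
So from Ravel the first move is to Irby.

Irby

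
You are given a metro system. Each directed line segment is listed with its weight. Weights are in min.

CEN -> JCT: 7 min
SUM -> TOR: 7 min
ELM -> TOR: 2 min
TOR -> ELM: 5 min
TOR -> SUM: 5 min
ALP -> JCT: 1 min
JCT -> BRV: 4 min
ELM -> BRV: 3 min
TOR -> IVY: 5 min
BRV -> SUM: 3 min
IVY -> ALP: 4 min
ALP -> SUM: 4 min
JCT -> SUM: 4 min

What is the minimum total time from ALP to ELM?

Compare a few routes:
ALP - SUM - TOR - ELM: 4+7+5 = 16
ALP - JCT - SUM - TOR - ELM: 1+4+7+5 = 17
Cheapest is ALP - SUM - TOR - ELM at 16 min.

16 min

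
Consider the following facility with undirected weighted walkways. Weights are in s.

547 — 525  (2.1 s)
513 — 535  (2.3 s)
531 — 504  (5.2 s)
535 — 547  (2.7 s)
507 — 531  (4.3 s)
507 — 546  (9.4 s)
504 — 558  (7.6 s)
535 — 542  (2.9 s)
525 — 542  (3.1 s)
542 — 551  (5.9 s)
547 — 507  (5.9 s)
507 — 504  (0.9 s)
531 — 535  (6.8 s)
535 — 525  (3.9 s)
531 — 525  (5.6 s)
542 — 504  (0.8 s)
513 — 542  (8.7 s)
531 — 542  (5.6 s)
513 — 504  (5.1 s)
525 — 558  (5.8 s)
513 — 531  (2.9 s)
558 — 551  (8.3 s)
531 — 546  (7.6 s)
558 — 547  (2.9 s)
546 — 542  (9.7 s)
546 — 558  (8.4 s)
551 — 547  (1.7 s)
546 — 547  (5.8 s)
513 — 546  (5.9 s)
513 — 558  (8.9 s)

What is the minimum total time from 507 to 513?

Compare a few routes:
507 → 504 → 531 → 513: 0.9+5.2+2.9 = 9
507 → 504 → 513: 0.9+5.1 = 6
507 → 504 → 542 → 535 → 513: 0.9+0.8+2.9+2.3 = 6.9
507 → 531 → 513: 4.3+2.9 = 7.2
The minimum is 6 s via 507 → 504 → 513.

6 s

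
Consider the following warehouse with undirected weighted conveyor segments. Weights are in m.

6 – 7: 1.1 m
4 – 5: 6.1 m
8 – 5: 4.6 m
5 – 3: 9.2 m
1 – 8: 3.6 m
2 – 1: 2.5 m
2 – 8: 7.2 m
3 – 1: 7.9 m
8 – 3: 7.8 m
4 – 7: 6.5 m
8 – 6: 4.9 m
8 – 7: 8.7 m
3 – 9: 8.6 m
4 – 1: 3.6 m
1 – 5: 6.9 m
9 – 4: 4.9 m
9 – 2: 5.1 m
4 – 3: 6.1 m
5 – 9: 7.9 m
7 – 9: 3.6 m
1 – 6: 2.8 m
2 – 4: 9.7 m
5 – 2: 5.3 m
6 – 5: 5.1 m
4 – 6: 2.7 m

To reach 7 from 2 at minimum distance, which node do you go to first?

1

Candidate routes:
2–9–7: 5.1+3.6 = 8.7
2–1–6–7: 2.5+2.8+1.1 = 6.4
2–1–4–6–7: 2.5+3.6+2.7+1.1 = 9.9
2–5–6–7: 5.3+5.1+1.1 = 11.5
Cheapest is 2–1–6–7 at 6.4 m.
So from 2 the first move is to 1.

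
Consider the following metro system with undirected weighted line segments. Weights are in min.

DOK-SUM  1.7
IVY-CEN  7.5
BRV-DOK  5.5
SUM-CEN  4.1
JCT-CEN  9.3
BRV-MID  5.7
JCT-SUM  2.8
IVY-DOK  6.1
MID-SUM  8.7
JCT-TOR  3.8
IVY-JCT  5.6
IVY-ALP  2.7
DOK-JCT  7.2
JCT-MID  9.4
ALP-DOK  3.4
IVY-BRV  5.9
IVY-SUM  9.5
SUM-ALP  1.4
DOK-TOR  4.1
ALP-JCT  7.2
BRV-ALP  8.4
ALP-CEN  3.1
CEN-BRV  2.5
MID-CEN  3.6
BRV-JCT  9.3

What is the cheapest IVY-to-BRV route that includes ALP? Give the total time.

8.3 min

Best IVY to ALP: IVY–ALP costing 2.7
Shortest ALP→BRV: ALP–CEN–BRV = 5.6
Total via ALP: 2.7 + 5.6 = 8.3 min.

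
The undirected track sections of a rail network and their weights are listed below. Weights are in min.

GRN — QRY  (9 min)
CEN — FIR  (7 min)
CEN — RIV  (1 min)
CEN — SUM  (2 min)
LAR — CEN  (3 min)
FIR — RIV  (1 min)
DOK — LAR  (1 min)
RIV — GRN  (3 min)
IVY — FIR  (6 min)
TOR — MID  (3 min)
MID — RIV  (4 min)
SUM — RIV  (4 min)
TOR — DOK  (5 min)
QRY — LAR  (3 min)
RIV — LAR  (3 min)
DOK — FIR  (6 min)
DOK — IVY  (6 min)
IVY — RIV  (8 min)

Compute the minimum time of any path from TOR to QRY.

9 min

Compare a few routes:
TOR → MID → RIV → LAR → QRY: 3+4+3+3 = 13
TOR → DOK → LAR → QRY: 5+1+3 = 9
Cheapest is TOR → DOK → LAR → QRY at 9 min.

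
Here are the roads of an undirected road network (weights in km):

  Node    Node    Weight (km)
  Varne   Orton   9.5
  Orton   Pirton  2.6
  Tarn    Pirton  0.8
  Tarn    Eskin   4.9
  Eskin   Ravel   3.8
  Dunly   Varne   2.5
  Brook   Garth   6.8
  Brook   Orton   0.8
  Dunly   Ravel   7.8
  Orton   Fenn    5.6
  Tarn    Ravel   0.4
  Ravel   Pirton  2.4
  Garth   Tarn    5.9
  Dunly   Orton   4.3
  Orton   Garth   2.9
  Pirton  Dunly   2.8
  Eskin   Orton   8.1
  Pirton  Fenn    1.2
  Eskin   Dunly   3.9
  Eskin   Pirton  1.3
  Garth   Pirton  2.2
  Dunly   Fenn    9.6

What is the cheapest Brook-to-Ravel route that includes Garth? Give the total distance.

Shortest Brook→Garth: Brook–Orton–Garth = 3.7
Shortest Garth→Ravel: Garth–Pirton–Tarn–Ravel = 3.4
Total via Garth: 3.7 + 3.4 = 7.1 km.

7.1 km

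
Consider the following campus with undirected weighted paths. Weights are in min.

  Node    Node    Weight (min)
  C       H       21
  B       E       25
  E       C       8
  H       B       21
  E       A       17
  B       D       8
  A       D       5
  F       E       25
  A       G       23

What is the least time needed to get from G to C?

48 min

Shortest distances from G:
G: 0
A: 23  (via G)
D: 28  (via A)
B: 36  (via D)
E: 40  (via A)
C: 48  (via E)
Shortest route: G → A → E → C = 48 min.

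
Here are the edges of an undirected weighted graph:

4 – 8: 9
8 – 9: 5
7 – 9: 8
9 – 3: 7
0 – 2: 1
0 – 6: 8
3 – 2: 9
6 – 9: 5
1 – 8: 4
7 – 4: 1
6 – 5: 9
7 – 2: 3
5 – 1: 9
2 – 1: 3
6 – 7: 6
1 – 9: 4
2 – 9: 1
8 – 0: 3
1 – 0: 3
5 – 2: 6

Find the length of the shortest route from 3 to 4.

Candidate routes:
3 → 9 → 1 → 2 → 7 → 4: 7+4+3+3+1 = 18
3 → 2 → 7 → 4: 9+3+1 = 13
3 → 9 → 7 → 4: 7+8+1 = 16
3 → 9 → 2 → 7 → 4: 7+1+3+1 = 12
Cheapest is 3 → 9 → 2 → 7 → 4 at 12.

12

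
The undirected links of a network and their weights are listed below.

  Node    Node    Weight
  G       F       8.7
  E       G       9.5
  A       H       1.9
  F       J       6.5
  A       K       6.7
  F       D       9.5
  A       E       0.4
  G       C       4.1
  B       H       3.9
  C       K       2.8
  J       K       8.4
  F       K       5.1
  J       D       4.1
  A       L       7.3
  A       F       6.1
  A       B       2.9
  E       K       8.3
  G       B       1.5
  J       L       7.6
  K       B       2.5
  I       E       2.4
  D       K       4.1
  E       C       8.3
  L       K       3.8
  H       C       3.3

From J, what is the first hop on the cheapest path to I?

F

Candidate routes:
J–F–A–E–I: 6.5+6.1+0.4+2.4 = 15.4
J–D–K–B–A–E–I: 4.1+4.1+2.5+2.9+0.4+2.4 = 16.4
The minimum is 15.4 via J–F–A–E–I.
So from J the first move is to F.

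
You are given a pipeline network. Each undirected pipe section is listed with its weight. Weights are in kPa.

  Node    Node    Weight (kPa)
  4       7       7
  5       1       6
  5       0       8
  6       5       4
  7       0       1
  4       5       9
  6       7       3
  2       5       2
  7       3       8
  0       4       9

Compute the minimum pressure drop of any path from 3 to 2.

Compare a few routes:
3–7–0–5–2: 8+1+8+2 = 19
3–7–6–5–2: 8+3+4+2 = 17
Cheapest is 3–7–6–5–2 at 17 kPa.

17 kPa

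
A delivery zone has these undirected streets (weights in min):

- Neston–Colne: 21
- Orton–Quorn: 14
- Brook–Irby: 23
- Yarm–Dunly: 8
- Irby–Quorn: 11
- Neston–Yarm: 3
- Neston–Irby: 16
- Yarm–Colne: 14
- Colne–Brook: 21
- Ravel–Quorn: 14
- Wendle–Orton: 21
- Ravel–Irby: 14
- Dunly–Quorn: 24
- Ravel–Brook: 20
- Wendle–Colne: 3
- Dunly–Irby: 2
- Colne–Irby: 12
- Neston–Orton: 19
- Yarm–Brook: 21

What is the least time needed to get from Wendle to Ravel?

Candidate routes:
Wendle - Colne - Irby - Quorn - Ravel: 3+12+11+14 = 40
Wendle - Colne - Irby - Ravel: 3+12+14 = 29
Cheapest is Wendle - Colne - Irby - Ravel at 29 min.

29 min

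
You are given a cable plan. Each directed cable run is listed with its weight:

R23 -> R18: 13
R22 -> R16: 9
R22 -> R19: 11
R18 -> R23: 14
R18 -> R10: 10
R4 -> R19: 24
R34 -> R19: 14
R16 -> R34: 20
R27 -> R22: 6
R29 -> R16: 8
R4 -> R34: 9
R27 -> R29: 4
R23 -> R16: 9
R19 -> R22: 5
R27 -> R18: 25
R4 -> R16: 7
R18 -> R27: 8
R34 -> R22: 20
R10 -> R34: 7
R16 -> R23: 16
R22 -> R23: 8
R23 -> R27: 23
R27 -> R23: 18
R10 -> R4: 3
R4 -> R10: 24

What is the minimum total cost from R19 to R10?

Candidate routes:
R19 → R22 → R23 → R18 → R10: 5+8+13+10 = 36
R19 → R22 → R16 → R23 → R18 → R10: 5+9+16+13+10 = 53
Cheapest is R19 → R22 → R23 → R18 → R10 at 36.

36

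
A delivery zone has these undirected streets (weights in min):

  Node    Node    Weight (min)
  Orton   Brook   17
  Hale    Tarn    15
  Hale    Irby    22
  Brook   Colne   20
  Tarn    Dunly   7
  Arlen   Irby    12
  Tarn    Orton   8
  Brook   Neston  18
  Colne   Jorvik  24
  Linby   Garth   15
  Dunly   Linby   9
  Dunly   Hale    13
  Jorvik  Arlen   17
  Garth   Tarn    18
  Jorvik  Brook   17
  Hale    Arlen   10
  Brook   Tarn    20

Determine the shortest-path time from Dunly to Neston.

Settle nodes by increasing distance from Dunly:
Dunly: 0
Tarn: 7  (via Dunly)
Linby: 9  (via Dunly)
Hale: 13  (via Dunly)
Orton: 15  (via Tarn)
Arlen: 23  (via Hale)
Garth: 24  (via Linby)
Brook: 27  (via Tarn)
Irby: 35  (via Hale)
Jorvik: 40  (via Arlen)
Neston: 45  (via Brook)
Shortest route: Dunly → Tarn → Brook → Neston = 45 min.

45 min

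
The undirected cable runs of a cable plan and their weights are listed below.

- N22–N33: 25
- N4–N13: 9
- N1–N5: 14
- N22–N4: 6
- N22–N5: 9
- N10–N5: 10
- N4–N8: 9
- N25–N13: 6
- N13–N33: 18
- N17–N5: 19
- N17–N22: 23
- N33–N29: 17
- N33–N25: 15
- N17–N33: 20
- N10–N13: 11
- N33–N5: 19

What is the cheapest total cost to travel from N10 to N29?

Candidate routes:
N10 - N5 - N22 - N33 - N29: 10+9+25+17 = 61
N10 - N13 - N25 - N33 - N29: 11+6+15+17 = 49
N10 - N5 - N33 - N29: 10+19+17 = 46
N10 - N5 - N17 - N33 - N29: 10+19+20+17 = 66
Cheapest is N10 - N5 - N33 - N29 at 46.

46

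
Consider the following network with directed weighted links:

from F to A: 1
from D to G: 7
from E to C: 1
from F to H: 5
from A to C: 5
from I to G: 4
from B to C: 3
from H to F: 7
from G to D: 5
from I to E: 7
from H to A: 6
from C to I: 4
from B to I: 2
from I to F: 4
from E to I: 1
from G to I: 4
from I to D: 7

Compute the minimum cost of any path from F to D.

17

Shortest distances from F:
F: 0
A: 1  (via F)
H: 5  (via F)
C: 6  (via A)
I: 10  (via C)
G: 14  (via I)
D: 17  (via I)
Shortest route: F → A → C → I → D = 17.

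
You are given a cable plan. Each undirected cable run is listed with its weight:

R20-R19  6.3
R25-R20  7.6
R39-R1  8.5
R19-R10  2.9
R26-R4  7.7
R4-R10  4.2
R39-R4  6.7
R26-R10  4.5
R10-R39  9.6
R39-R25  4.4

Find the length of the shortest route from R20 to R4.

Shortest distances from R20:
R20: 0
R19: 6.3  (via R20)
R25: 7.6  (via R20)
R10: 9.2  (via R19)
R39: 12  (via R25)
R4: 13.4  (via R10)
Shortest route: R20–R19–R10–R4 = 13.4.

13.4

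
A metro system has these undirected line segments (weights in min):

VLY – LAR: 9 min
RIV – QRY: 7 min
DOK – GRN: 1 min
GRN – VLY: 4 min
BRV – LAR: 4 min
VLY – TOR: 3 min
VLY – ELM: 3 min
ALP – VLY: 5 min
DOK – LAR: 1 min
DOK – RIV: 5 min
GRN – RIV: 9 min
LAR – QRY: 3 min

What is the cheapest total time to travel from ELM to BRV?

Candidate routes:
ELM–VLY–LAR–BRV: 3+9+4 = 16
ELM–VLY–GRN–RIV–DOK–LAR–BRV: 3+4+9+5+1+4 = 26
ELM–VLY–GRN–DOK–LAR–BRV: 3+4+1+1+4 = 13
Cheapest is ELM–VLY–GRN–DOK–LAR–BRV at 13 min.

13 min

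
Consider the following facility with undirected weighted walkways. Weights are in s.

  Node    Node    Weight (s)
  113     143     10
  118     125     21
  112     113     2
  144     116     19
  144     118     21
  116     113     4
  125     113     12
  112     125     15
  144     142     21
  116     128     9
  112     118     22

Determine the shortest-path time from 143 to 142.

54 s

Candidate routes:
143 - 113 - 125 - 118 - 144 - 142: 10+12+21+21+21 = 85
143 - 113 - 116 - 144 - 142: 10+4+19+21 = 54
143 - 113 - 112 - 118 - 144 - 142: 10+2+22+21+21 = 76
The minimum is 54 s via 143 - 113 - 116 - 144 - 142.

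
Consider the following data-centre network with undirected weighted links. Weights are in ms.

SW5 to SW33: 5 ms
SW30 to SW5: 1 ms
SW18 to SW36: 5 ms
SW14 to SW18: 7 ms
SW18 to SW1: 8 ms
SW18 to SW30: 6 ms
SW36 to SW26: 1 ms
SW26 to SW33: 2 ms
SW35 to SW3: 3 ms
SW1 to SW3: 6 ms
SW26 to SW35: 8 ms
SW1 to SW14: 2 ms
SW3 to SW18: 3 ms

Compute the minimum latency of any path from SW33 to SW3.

11 ms

Settle nodes by increasing distance from SW33:
SW33: 0
SW26: 2  (via SW33)
SW36: 3  (via SW26)
SW5: 5  (via SW33)
SW30: 6  (via SW5)
SW18: 8  (via SW36)
SW35: 10  (via SW26)
SW3: 11  (via SW18)
Shortest route: SW33–SW26–SW36–SW18–SW3 = 11 ms.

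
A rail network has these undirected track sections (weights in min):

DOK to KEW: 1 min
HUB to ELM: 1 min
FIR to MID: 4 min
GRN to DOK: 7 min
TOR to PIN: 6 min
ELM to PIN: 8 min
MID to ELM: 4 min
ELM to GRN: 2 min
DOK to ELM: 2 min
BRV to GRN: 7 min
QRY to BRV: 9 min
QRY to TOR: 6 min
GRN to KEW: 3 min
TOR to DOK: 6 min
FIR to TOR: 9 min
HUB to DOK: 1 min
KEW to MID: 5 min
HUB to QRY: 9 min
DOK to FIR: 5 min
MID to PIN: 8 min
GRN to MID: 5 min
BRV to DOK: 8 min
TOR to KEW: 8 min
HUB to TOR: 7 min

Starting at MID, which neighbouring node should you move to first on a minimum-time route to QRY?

Compare a few routes:
MID - ELM - HUB - QRY: 4+1+9 = 14
MID - ELM - DOK - HUB - QRY: 4+2+1+9 = 16
MID - KEW - DOK - HUB - QRY: 5+1+1+9 = 16
The minimum is 14 min via MID - ELM - HUB - QRY.
So from MID the first move is to ELM.

ELM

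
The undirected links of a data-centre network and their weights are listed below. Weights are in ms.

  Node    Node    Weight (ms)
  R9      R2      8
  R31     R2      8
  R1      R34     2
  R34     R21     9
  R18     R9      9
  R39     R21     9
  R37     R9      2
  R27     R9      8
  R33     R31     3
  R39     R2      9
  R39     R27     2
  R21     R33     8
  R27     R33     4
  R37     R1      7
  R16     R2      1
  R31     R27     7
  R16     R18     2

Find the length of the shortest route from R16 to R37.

11 ms

Shortest distances from R16:
R16: 0
R2: 1  (via R16)
R18: 2  (via R16)
R31: 9  (via R2)
R9: 9  (via R2)
R39: 10  (via R2)
R37: 11  (via R9)
Shortest route: R16–R2–R9–R37 = 11 ms.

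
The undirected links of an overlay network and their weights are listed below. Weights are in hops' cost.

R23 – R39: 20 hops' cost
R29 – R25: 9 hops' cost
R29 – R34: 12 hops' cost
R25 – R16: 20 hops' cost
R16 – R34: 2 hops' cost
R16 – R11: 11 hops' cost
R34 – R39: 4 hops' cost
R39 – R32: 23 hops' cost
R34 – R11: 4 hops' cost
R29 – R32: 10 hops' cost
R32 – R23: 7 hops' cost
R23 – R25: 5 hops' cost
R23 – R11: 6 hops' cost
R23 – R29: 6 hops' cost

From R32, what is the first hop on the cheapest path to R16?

Compare a few routes:
R32–R29–R34–R16: 10+12+2 = 24
R32–R23–R11–R34–R16: 7+6+4+2 = 19
The minimum is 19 hops' cost via R32–R23–R11–R34–R16.
So from R32 the first move is to R23.

R23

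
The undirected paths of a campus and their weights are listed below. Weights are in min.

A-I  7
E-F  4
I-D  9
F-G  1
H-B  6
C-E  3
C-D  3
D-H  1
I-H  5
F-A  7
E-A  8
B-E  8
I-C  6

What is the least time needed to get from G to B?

13 min

Running Dijkstra from G:
G: 0
F: 1  (via G)
E: 5  (via F)
A: 8  (via F)
C: 8  (via E)
D: 11  (via C)
H: 12  (via D)
B: 13  (via E)
Shortest route: G–F–E–B = 13 min.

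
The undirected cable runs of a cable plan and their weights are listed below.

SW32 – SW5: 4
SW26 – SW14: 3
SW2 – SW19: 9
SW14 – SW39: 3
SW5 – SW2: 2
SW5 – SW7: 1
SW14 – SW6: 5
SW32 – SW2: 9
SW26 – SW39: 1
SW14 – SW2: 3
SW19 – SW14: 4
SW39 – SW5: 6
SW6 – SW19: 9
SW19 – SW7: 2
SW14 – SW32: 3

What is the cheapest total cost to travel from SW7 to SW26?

Running Dijkstra from SW7:
SW7: 0
SW5: 1  (via SW7)
SW19: 2  (via SW7)
SW2: 3  (via SW5)
SW32: 5  (via SW5)
SW14: 6  (via SW19)
SW39: 7  (via SW5)
SW26: 8  (via SW39)
Shortest route: SW7 → SW5 → SW39 → SW26 = 8.

8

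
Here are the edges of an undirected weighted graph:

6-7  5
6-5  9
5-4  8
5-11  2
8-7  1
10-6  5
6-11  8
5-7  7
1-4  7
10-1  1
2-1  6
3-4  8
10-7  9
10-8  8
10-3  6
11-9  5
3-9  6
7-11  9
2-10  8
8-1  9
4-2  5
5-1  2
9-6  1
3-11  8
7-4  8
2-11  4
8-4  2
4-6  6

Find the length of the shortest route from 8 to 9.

Candidate routes:
8 → 7 → 6 → 9: 1+5+1 = 7
8 → 10 → 6 → 9: 8+5+1 = 14
8 → 4 → 6 → 9: 2+6+1 = 9
Cheapest is 8 → 7 → 6 → 9 at 7.

7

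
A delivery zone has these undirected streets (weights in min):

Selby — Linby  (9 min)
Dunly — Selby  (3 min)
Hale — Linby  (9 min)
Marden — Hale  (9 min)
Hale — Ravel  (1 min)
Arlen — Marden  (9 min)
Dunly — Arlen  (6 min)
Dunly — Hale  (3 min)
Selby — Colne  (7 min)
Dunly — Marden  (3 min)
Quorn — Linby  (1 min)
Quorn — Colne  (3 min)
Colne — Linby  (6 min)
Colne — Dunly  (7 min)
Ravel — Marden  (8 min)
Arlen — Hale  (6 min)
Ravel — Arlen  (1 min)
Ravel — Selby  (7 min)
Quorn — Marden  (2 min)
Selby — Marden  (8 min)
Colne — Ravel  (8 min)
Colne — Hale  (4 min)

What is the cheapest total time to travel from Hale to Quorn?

7 min

Enumerating some paths:
Hale - Dunly - Marden - Quorn: 3+3+2 = 8
Hale - Colne - Quorn: 4+3 = 7
Cheapest is Hale - Colne - Quorn at 7 min.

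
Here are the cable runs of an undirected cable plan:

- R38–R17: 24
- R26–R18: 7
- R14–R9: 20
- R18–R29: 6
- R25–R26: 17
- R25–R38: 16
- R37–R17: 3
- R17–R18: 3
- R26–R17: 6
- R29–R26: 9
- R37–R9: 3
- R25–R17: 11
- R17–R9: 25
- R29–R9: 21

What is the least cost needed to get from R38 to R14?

50

Candidate routes:
R38–R25–R26–R18–R17–R37–R9–R14: 16+17+7+3+3+3+20 = 69
R38–R25–R26–R17–R37–R9–R14: 16+17+6+3+3+20 = 65
R38–R17–R37–R9–R14: 24+3+3+20 = 50
R38–R25–R17–R37–R9–R14: 16+11+3+3+20 = 53
Cheapest is R38–R17–R37–R9–R14 at 50.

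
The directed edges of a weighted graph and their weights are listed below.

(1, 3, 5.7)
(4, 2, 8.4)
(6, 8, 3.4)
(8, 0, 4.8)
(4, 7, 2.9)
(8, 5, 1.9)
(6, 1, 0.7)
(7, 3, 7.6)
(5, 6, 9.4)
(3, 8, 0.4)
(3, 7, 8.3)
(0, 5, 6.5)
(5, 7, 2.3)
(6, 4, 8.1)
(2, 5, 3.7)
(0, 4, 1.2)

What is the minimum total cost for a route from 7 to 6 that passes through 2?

Best 7 to 2: 7–3–8–0–4–2 costing 22.4
Best 2 to 6: 2–5–6 costing 13.1
Total via 2: 22.4 + 13.1 = 35.5.

35.5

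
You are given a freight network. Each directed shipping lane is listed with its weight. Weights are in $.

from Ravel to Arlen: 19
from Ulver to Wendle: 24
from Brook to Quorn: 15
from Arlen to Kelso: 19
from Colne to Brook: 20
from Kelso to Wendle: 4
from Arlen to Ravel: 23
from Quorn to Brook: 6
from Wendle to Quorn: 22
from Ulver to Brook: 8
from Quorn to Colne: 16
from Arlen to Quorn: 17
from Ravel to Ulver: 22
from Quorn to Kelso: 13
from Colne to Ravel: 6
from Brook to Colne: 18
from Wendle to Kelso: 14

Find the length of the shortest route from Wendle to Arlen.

Enumerating some paths:
Wendle → Quorn → Colne → Ravel → Arlen: 22+16+6+19 = 63
Wendle → Quorn → Brook → Colne → Ravel → Arlen: 22+6+18+6+19 = 71
Cheapest is Wendle → Quorn → Colne → Ravel → Arlen at $63.

$63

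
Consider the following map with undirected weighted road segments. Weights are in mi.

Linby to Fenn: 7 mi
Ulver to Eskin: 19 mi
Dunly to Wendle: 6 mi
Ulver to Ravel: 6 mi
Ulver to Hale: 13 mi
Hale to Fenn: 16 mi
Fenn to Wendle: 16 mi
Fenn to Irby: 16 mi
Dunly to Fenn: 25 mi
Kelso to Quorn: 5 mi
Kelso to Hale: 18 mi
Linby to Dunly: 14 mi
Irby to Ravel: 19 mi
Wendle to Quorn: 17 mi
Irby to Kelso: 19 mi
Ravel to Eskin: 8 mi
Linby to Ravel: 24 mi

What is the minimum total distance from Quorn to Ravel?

Running Dijkstra from Quorn:
Quorn: 0
Kelso: 5  (via Quorn)
Wendle: 17  (via Quorn)
Hale: 23  (via Kelso)
Dunly: 23  (via Wendle)
Irby: 24  (via Kelso)
Fenn: 33  (via Wendle)
Ulver: 36  (via Hale)
Linby: 37  (via Dunly)
Ravel: 42  (via Ulver)
Shortest route: Quorn → Kelso → Hale → Ulver → Ravel = 42 mi.

42 mi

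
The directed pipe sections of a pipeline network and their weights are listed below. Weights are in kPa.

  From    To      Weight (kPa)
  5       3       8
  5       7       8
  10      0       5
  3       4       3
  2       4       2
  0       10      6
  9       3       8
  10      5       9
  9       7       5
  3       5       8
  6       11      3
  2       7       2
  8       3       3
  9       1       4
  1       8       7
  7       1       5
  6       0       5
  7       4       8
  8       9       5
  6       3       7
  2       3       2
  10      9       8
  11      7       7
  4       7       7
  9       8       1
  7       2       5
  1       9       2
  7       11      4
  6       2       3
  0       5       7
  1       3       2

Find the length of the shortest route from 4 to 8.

15 kPa

Enumerating some paths:
4 - 7 - 1 - 8: 7+5+7 = 19
4 - 7 - 1 - 9 - 8: 7+5+2+1 = 15
The minimum is 15 kPa via 4 - 7 - 1 - 9 - 8.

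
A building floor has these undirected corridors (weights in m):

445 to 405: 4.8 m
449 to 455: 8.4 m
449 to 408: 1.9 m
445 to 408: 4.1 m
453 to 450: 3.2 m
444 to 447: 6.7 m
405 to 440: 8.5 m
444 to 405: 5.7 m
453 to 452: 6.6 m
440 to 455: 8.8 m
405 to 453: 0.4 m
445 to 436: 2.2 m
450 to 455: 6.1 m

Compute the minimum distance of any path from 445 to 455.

Running Dijkstra from 445:
445: 0
436: 2.2  (via 445)
408: 4.1  (via 445)
405: 4.8  (via 445)
453: 5.2  (via 405)
449: 6  (via 408)
450: 8.4  (via 453)
444: 10.5  (via 405)
452: 11.8  (via 453)
440: 13.3  (via 405)
455: 14.4  (via 449)
Shortest route: 445 → 408 → 449 → 455 = 14.4 m.

14.4 m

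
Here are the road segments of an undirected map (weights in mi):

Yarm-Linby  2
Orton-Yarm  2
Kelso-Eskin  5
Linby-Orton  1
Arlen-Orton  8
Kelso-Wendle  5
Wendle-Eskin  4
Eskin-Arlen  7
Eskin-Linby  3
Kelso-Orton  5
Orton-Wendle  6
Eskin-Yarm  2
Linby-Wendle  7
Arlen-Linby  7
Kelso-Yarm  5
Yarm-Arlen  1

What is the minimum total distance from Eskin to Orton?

Candidate routes:
Eskin - Yarm - Orton: 2+2 = 4
Eskin - Yarm - Linby - Orton: 2+2+1 = 5
The minimum is 4 mi via Eskin - Yarm - Orton.

4 mi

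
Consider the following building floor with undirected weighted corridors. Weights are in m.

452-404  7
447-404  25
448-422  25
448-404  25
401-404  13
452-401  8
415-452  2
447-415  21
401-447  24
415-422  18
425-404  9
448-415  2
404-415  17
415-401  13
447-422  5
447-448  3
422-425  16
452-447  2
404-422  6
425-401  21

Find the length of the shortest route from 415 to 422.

9 m

Candidate routes:
415 - 448 - 447 - 422: 2+3+5 = 10
415 - 452 - 447 - 422: 2+2+5 = 9
415 - 422: 18 = 18
415 - 452 - 404 - 422: 2+7+6 = 15
Cheapest is 415 - 452 - 447 - 422 at 9 m.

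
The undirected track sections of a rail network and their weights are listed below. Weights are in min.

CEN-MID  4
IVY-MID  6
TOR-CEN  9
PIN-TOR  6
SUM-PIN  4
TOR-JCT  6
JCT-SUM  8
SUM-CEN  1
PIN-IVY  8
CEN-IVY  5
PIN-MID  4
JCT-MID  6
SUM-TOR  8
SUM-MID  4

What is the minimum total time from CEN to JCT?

Settle nodes by increasing distance from CEN:
CEN: 0
SUM: 1  (via CEN)
MID: 4  (via CEN)
IVY: 5  (via CEN)
PIN: 5  (via SUM)
TOR: 9  (via CEN)
JCT: 9  (via SUM)
Shortest route: CEN → SUM → JCT = 9 min.

9 min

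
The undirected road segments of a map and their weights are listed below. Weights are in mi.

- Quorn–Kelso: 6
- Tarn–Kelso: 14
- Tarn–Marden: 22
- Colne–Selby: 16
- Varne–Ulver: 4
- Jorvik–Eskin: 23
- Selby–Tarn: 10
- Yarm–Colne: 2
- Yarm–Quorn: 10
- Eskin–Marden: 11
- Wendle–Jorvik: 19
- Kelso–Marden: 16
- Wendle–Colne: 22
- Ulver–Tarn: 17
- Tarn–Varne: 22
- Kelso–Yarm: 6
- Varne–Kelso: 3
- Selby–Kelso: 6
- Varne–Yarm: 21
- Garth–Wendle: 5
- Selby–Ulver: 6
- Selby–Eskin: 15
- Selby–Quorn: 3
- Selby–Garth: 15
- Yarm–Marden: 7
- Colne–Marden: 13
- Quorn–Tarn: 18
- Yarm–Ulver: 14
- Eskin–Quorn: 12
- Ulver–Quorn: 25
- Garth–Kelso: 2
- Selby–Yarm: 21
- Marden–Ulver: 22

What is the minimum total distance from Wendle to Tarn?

21 mi

Enumerating some paths:
Wendle - Garth - Selby - Tarn: 5+15+10 = 30
Wendle - Garth - Kelso - Quorn - Selby - Tarn: 5+2+6+3+10 = 26
Wendle - Garth - Kelso - Selby - Tarn: 5+2+6+10 = 23
Wendle - Garth - Kelso - Tarn: 5+2+14 = 21
The minimum is 21 mi via Wendle - Garth - Kelso - Tarn.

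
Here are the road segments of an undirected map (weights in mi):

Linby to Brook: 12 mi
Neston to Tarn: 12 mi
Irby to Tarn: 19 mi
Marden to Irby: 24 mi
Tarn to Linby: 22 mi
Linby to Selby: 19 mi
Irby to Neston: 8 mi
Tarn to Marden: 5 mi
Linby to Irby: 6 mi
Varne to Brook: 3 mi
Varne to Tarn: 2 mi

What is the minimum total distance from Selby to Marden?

Candidate routes:
Selby - Linby - Tarn - Marden: 19+22+5 = 46
Selby - Linby - Brook - Varne - Tarn - Marden: 19+12+3+2+5 = 41
The minimum is 41 mi via Selby - Linby - Brook - Varne - Tarn - Marden.

41 mi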